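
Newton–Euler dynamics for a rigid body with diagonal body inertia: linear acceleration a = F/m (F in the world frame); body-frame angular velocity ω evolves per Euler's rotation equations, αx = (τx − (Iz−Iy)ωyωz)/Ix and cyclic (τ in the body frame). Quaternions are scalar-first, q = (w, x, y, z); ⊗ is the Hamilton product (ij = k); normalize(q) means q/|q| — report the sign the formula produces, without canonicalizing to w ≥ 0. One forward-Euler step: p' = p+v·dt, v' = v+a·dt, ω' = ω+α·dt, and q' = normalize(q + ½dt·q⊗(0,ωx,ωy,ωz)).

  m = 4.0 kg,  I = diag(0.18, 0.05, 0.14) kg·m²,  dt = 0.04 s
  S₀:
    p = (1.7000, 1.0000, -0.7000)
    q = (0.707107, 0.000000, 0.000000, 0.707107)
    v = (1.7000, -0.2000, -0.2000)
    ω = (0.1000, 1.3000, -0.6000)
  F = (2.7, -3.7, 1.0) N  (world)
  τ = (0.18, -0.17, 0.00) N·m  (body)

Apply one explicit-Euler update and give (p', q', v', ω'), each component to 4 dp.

p' = (1.7680, 0.9920, -0.7080)
q' = (0.7153, -0.0170, 0.0198, 0.6983)
v' = (1.7270, -0.2370, -0.1900)
ω' = (0.1556, 1.1659, -0.5952)

α = I⁻¹(τ − ω×Iω) = (1.3900, -3.3520, 0.1207)
new body rate ω' = (0.1556, 1.1659, -0.5952)
Hamilton product q⊗(0,ω) = (0.4242642, -0.8485284, 0.9899498, -0.4242642)
q' = normalize(q + ½dt·q⊗(0,ω)) = (0.7153, -0.0170, 0.0198, 0.6983)
a = (0.6750, -0.9250, 0.2500)
new position p' = (1.7680, 0.9920, -0.7080)
v' = v + a·dt = (1.7270, -0.2370, -0.1900)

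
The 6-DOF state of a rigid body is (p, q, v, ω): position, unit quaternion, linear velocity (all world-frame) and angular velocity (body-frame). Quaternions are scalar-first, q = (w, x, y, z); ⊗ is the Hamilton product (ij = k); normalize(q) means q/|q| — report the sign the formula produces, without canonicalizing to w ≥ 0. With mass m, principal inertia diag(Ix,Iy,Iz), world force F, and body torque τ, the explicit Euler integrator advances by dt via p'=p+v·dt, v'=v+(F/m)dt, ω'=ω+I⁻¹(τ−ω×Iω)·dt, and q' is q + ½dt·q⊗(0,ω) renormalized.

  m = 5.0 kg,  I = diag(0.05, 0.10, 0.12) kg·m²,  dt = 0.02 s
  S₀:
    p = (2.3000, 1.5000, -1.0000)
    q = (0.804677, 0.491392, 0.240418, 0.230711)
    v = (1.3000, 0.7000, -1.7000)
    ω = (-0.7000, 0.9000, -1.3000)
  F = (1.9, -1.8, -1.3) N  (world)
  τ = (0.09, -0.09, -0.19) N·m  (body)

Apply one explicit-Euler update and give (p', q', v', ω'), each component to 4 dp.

gyro term ω×Iω = (-0.0234, -0.0637, -0.0315)
angular accel α = (2.2680, -0.2630, -1.3208)
ω + α·dt = (-0.6546, 0.8947, -1.3264)
2q̇ = q⊗(0,ω) = (0.4275225, -1.0834572, 1.2015212, -0.4355347)
updated quaternion q' = (0.8088, 0.4805, 0.2524, 0.2263)
a = (0.3800, -0.3600, -0.2600)
p' = p + v·dt = (2.3260, 1.5140, -1.0340)
v + (F/m)dt = (1.3076, 0.6928, -1.7052)

p' = (2.3260, 1.5140, -1.0340)
q' = (0.8088, 0.4805, 0.2524, 0.2263)
v' = (1.3076, 0.6928, -1.7052)
ω' = (-0.6546, 0.8947, -1.3264)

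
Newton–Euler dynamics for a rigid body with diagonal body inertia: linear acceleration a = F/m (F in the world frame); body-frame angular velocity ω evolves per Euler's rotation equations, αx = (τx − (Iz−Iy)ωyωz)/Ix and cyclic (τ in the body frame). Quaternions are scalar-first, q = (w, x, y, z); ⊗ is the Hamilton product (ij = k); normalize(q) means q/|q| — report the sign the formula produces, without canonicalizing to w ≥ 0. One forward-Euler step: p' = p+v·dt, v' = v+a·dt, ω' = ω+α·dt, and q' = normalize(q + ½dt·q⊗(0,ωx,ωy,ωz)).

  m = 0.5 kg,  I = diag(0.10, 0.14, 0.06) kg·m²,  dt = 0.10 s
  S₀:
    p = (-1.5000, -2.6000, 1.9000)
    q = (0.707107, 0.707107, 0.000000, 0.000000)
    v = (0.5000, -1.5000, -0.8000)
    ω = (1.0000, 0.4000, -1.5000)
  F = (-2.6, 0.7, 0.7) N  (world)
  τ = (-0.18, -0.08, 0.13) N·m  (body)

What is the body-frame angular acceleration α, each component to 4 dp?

gyro term ω×Iω = (0.0480, -0.0600, 0.0160)
(τ − ω×Iω)/I = (-2.2800, -0.1429, 1.9000)

α = (-2.2800, -0.1429, 1.9000)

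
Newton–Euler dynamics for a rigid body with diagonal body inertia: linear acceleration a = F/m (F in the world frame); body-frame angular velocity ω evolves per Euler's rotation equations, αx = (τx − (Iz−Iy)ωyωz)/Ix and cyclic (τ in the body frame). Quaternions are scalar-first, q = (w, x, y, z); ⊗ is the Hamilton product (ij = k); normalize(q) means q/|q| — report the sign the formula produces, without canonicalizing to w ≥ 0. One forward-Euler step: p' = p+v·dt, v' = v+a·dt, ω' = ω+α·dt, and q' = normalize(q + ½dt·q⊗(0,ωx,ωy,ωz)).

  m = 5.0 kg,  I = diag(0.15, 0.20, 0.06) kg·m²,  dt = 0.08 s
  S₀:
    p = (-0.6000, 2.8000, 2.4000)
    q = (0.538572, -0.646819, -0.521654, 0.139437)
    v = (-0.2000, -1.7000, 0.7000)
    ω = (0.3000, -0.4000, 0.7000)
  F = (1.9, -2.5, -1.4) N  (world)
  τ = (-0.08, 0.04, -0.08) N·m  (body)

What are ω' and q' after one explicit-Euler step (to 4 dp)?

ω×(Iω) gyroscopic = (0.0392, 0.0189, -0.0060)
angular accel α = (-0.7947, 0.1055, -1.2333)
new body rate ω' = (0.2364, -0.3916, 0.6013)
2q̇ = q⊗(0,ω) = (-0.1122218, -0.1478114, 0.2791756, 0.7922242)
q' = normalize(q + ½dt·q⊗(0,ω)) = (0.5338, -0.6523, -0.5102, 0.1710)

ω' = (0.2364, -0.3916, 0.6013)
q' = (0.5338, -0.6523, -0.5102, 0.1710)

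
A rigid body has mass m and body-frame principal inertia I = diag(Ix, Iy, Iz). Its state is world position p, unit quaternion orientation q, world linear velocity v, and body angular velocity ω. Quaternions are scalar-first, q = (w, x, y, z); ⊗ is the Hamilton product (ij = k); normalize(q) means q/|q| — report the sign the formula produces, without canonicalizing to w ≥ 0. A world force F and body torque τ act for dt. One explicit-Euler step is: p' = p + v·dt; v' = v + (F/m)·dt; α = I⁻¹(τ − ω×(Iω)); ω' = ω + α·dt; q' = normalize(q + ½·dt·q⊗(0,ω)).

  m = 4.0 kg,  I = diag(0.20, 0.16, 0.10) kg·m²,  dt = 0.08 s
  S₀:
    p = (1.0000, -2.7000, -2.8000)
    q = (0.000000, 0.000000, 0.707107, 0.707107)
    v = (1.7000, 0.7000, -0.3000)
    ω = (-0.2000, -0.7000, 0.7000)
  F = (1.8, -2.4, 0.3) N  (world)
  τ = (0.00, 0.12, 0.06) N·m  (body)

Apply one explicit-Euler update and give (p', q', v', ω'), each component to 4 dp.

p' = (1.1360, -2.6440, -2.8240)
q' = (0.0000, 0.0396, 0.7009, 0.7122)
v' = (1.7360, 0.6520, -0.2940)
ω' = (-0.2118, -0.6330, 0.7525)

gyro term ω×Iω = (0.0294, -0.0140, -0.0056)
α = I⁻¹(τ − ω×Iω) = (-0.1470, 0.8375, 0.6560)
ω' = ω + α·dt = (-0.2118, -0.6330, 0.7525)
q⊗(0,ω) = (0.0000000, 0.9899498, -0.1414214, 0.1414214)
updated quaternion q' = (0.0000, 0.0396, 0.7009, 0.7122)
a = (0.4500, -0.6000, 0.0750)
p + v·dt = (1.1360, -2.6440, -2.8240)
v' = v + a·dt = (1.7360, 0.6520, -0.2940)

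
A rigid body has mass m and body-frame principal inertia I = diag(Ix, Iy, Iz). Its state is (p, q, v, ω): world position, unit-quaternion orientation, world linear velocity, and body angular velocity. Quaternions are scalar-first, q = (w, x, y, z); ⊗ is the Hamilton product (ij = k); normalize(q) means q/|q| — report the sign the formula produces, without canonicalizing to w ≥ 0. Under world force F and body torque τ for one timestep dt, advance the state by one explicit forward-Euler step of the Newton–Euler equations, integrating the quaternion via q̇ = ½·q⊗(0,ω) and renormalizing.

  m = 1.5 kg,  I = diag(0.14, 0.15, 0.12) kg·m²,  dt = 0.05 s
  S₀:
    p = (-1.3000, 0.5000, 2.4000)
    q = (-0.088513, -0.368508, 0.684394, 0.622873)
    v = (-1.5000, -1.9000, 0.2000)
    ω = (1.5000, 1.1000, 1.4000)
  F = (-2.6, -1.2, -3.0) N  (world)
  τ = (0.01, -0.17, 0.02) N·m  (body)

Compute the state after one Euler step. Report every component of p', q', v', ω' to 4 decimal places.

a = (-1.7333, -0.8000, -2.0000)
p' = p + v·dt = (-1.3750, 0.4050, 2.4100)
v + (F/m)dt = (-1.5867, -1.9400, 0.1000)
gyro term ω×Iω = (-0.0462, 0.0420, 0.0165)
α = I⁻¹(τ − ω×Iω) = (0.4014, -1.4133, 0.0292)
ω' = ω + α·dt = (1.5201, 1.0293, 1.4015)
q⊗(0,ω) = (-1.0720936, 0.1402218, 1.3528564, -1.5558680)
q' = normalize(q + ½dt·q⊗(0,ω)) = (-0.1151, -0.3644, 0.7170, 0.5830)

p' = (-1.3750, 0.4050, 2.4100)
q' = (-0.1151, -0.3644, 0.7170, 0.5830)
v' = (-1.5867, -1.9400, 0.1000)
ω' = (1.5201, 1.0293, 1.4015)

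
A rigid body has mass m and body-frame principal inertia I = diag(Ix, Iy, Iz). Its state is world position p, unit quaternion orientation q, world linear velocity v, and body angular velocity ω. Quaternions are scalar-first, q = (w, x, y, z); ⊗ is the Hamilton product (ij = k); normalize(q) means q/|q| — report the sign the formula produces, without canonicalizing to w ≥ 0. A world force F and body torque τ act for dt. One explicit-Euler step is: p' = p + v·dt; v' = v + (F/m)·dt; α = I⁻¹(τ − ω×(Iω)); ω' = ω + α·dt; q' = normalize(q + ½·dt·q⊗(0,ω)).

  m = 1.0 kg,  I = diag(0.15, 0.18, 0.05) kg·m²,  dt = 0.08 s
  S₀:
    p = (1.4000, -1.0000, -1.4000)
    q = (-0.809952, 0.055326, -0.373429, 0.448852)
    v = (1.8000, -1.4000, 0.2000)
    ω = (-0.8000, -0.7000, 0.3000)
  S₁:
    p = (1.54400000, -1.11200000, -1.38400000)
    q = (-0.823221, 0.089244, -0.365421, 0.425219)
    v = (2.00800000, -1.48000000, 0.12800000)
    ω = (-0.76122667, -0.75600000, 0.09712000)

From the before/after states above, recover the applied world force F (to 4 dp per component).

Δv = v₁−v₀ = (0.20800000, -0.08000000, -0.07200000)
applied force F = (2.6000, -1.0000, -0.9000)

F = (2.6000, -1.0000, -0.9000)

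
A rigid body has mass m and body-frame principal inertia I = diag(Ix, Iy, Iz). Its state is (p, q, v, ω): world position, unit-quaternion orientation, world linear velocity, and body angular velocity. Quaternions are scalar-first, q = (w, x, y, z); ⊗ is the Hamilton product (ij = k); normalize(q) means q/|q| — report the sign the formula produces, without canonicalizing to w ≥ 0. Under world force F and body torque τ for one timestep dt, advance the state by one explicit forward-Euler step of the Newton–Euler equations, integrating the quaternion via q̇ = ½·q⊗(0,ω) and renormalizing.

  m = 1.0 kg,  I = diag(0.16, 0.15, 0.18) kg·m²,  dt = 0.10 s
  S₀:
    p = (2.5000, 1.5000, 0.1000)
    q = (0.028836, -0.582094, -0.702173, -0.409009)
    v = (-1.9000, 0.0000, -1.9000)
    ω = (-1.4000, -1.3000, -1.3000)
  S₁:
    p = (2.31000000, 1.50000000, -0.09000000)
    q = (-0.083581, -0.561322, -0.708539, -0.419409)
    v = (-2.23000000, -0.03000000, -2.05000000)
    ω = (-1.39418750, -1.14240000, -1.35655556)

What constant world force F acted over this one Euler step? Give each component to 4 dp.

F = (-3.3000, -0.3000, -1.5000)

v₁ − v₀ = (-0.33000000, -0.03000000, -0.15000000)
F = m·Δv/dt = (-3.3000, -0.3000, -1.5000)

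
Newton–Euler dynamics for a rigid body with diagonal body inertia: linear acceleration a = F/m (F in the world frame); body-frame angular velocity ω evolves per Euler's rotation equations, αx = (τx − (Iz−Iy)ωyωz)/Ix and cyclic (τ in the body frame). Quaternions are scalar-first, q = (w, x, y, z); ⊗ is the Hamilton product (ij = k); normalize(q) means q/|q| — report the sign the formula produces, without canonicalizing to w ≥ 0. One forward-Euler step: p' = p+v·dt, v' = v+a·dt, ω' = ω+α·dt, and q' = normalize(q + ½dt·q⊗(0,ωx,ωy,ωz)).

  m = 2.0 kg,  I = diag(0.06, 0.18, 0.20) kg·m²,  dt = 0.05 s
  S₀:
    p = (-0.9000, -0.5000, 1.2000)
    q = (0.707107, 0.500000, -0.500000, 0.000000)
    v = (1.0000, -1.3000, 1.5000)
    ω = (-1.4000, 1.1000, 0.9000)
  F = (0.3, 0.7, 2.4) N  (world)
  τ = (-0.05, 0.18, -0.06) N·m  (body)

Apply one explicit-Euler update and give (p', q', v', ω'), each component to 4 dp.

new position p' = (-0.8500, -0.5650, 1.2750)
v + (F/m)dt = (1.0075, -1.2825, 1.5600)
angular accel α = (-1.1633, 0.0200, 0.6240)
ω + α·dt = (-1.4582, 1.1010, 0.9312)
q⊗(0,ω) = (1.2500000, -1.4399498, 0.3278177, 0.4863963)
updated quaternion q' = (0.7374, 0.4634, -0.4912, 0.0121)

p' = (-0.8500, -0.5650, 1.2750)
q' = (0.7374, 0.4634, -0.4912, 0.0121)
v' = (1.0075, -1.2825, 1.5600)
ω' = (-1.4582, 1.1010, 0.9312)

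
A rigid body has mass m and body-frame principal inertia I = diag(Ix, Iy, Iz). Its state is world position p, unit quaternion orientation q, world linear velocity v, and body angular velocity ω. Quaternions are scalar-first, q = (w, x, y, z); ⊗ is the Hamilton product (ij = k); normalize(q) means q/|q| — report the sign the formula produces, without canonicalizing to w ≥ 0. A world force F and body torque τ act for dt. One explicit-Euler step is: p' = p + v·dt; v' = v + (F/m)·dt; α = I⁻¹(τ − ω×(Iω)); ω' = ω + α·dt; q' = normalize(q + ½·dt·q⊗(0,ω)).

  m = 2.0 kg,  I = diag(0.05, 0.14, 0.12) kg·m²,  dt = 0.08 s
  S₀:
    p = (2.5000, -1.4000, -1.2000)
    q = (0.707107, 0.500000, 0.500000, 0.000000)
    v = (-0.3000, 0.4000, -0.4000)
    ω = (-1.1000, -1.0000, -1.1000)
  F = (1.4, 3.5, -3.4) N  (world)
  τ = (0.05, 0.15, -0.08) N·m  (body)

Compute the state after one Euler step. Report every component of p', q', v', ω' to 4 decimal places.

p' = (2.4760, -1.3680, -1.2320)
q' = (0.7471, 0.4457, 0.4924, -0.0290)
v' = (-0.2440, 0.5400, -0.5360)
ω' = (-0.9848, -0.8659, -1.2193)

ω×(Iω) gyroscopic = (-0.0220, -0.0847, 0.0990)
angular accel α = (1.4400, 1.6764, -1.4917)
new body rate ω' = (-0.9848, -0.8659, -1.2193)
q⊗(0,ω) = (1.0500000, -1.3278177, -0.1571070, -0.7278177)
q + ½dt·q⊗(0,ω), renormalized = (0.7471, 0.4457, 0.4924, -0.0290)
a = F/m = (0.7000, 1.7500, -1.7000)
p + v·dt = (2.4760, -1.3680, -1.2320)
v + (F/m)dt = (-0.2440, 0.5400, -0.5360)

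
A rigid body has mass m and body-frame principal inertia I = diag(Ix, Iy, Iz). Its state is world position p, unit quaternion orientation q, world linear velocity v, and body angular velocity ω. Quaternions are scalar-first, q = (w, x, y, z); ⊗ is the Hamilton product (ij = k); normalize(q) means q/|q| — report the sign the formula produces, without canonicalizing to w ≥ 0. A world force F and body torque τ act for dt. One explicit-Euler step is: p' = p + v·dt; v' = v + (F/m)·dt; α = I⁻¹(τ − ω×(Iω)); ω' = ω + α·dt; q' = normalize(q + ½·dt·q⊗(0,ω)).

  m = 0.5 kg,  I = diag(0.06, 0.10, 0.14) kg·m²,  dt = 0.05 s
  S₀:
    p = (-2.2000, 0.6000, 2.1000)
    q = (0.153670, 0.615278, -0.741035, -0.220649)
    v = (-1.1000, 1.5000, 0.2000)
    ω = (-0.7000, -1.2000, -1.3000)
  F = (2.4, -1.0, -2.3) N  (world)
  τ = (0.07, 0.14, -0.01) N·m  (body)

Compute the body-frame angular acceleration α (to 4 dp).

ω×(Iω) gyroscopic = (0.0624, -0.0728, 0.0336)
α = I⁻¹(τ − ω×Iω) = (0.1267, 2.1280, -0.3114)

α = (0.1267, 2.1280, -0.3114)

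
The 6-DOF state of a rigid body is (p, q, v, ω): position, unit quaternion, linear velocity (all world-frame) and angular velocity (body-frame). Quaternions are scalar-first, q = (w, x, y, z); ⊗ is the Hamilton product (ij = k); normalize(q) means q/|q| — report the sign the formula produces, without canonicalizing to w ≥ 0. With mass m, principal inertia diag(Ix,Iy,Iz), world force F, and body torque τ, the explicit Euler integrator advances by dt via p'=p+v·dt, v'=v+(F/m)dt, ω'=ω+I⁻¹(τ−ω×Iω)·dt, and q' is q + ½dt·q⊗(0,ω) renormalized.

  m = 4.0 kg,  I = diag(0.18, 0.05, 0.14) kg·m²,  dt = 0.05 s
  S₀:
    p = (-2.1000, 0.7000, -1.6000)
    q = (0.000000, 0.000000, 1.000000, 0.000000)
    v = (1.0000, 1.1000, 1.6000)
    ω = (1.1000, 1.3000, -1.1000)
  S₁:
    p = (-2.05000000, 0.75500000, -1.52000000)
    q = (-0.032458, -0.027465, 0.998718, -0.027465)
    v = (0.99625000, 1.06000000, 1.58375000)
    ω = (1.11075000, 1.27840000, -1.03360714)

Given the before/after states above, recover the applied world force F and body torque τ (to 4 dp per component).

ω₁ − ω₀ = (0.01075000, -0.02160000, 0.06639286)
gyro term ω₀×Iω₀ = (-0.1287, -0.0484, -0.1859)
I·α + gyro = (-0.0900, -0.0700, 0.0000)
velocity change Δv = (-0.00375000, -0.04000000, -0.01625000)
F = m·Δv/dt = (-0.3000, -3.2000, -1.3000)

F = (-0.3000, -3.2000, -1.3000)
τ = (-0.0900, -0.0700, 0.0000)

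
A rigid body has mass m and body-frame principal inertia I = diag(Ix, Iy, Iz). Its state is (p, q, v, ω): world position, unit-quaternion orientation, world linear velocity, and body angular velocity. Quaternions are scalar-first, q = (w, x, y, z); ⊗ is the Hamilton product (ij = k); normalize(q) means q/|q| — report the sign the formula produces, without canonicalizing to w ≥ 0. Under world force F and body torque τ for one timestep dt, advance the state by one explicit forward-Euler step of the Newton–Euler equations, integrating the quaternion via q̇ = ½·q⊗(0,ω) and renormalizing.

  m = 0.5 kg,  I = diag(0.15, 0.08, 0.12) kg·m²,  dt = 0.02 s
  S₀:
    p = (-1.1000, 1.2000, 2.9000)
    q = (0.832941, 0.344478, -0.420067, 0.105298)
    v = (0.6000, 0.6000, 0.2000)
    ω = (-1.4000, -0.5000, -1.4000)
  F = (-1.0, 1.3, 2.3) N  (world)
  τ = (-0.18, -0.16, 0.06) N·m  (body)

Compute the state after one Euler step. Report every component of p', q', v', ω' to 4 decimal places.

a = F/m = (-2.0000, 2.6000, 4.6000)
p' = p + v·dt = (-1.0880, 1.2120, 2.9040)
v + (F/m)dt = (0.5600, 0.6520, 0.2920)
precession coupling ω×(Iω) = (0.0280, 0.0588, -0.0490)
angular accel α = (-1.3867, -2.7350, 0.9083)
ω' = ω + α·dt = (-1.4277, -0.5547, -1.3818)
2q̇ = q⊗(0,ω) = (0.4196529, -0.5253746, -0.0816185, -1.9264502)
q + ½dt·q⊗(0,ω), renormalized = (0.8370, 0.3392, -0.4208, 0.0860)

p' = (-1.0880, 1.2120, 2.9040)
q' = (0.8370, 0.3392, -0.4208, 0.0860)
v' = (0.5600, 0.6520, 0.2920)
ω' = (-1.4277, -0.5547, -1.3818)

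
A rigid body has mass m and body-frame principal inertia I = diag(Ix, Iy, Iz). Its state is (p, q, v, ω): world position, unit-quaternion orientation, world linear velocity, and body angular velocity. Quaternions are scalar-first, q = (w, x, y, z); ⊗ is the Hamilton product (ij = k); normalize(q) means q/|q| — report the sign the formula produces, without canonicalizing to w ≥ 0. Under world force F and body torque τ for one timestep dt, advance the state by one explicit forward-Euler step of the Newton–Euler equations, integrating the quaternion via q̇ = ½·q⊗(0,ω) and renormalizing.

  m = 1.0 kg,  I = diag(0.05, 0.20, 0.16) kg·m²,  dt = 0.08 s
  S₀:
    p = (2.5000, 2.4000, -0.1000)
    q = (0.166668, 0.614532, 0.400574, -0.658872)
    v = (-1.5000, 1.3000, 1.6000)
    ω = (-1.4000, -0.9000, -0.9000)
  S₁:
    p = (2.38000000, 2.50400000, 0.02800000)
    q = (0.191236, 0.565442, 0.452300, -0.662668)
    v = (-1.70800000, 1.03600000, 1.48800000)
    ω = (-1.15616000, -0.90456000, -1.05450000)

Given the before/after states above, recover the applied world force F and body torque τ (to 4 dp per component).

v₁ − v₀ = (-0.20800000, -0.26400000, -0.11200000)
F = m·Δv/dt = (-2.6000, -3.3000, -1.4000)
Δω = ω₁−ω₀ = (0.24384000, -0.00456000, -0.15450000)
gyro term ω₀×Iω₀ = (-0.0324, -0.1386, 0.1890)
τ = I·(Δω/dt) + ω₀×(Iω₀) = (0.1200, -0.1500, -0.1200)

F = (-2.6000, -3.3000, -1.4000)
τ = (0.1200, -0.1500, -0.1200)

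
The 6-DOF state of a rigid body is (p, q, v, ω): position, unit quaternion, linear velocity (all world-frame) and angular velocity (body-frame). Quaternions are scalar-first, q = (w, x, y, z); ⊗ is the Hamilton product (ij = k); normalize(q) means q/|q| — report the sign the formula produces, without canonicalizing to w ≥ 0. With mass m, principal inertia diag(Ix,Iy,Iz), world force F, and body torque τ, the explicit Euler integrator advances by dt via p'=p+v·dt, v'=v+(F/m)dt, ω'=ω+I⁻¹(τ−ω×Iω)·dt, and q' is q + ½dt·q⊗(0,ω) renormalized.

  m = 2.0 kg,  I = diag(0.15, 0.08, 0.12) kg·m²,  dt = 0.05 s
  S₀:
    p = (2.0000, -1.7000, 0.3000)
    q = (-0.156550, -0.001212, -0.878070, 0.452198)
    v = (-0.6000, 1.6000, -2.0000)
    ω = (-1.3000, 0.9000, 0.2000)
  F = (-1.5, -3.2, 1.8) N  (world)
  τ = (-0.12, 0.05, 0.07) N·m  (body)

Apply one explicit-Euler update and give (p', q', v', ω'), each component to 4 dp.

p' = (1.9700, -1.6200, 0.2000)
q' = (-0.1390, -0.0107, -0.8956, 0.4225)
v' = (-0.6375, 1.5200, -1.9550)
ω' = (-1.3424, 0.9361, 0.1950)

(τ − ω×Iω)/I = (-0.8480, 0.7225, -0.0992)
ω' = ω + α·dt = (-1.3424, 0.9361, 0.1950)
q⊗(0,ω) = (0.6982478, -0.3790772, -0.7285100, -1.1738918)
updated quaternion q' = (-0.1390, -0.0107, -0.8956, 0.4225)
a = (-0.7500, -1.6000, 0.9000)
new position p' = (1.9700, -1.6200, 0.2000)
v + (F/m)dt = (-0.6375, 1.5200, -1.9550)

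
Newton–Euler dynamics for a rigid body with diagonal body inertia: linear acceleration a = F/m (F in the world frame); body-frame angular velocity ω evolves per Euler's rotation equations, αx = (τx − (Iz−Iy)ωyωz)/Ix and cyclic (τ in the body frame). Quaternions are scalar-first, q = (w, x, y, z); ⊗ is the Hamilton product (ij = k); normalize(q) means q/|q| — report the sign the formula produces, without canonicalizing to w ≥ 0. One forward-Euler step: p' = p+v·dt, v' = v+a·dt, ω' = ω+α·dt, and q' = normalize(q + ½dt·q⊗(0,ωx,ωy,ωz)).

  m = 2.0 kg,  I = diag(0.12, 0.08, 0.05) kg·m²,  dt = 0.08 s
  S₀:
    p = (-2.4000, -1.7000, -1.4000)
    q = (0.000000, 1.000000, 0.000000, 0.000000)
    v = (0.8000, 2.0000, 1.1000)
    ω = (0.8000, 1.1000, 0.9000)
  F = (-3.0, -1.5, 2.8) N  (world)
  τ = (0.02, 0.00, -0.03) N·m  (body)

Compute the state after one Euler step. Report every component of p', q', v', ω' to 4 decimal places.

(τ − ω×Iω)/I = (0.4142, -0.6300, 0.1040)
ω' = ω + α·dt = (0.8331, 1.0496, 0.9083)
2q̇ = q⊗(0,ω) = (-0.8000000, 0.0000000, -0.9000000, 1.1000000)
updated quaternion q' = (-0.0319, 0.9979, -0.0359, 0.0439)
new position p' = (-2.3360, -1.5400, -1.3120)
v + (F/m)dt = (0.6800, 1.9400, 1.2120)

p' = (-2.3360, -1.5400, -1.3120)
q' = (-0.0319, 0.9979, -0.0359, 0.0439)
v' = (0.6800, 1.9400, 1.2120)
ω' = (0.8331, 1.0496, 0.9083)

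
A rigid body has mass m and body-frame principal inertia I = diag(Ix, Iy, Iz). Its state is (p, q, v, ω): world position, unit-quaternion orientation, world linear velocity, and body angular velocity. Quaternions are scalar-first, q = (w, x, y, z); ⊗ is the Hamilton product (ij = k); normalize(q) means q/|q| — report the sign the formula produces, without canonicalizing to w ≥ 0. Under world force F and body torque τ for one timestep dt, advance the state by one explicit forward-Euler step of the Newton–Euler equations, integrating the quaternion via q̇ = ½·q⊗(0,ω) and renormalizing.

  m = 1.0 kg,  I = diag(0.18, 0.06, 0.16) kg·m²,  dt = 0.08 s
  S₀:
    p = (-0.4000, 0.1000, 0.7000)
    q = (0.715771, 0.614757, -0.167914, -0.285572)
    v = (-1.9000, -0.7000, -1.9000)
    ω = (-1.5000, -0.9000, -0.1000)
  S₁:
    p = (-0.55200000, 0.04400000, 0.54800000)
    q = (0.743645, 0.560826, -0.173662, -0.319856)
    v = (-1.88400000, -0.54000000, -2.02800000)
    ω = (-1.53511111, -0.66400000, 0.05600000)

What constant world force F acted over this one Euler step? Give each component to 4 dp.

v₁ − v₀ = (0.01600000, 0.16000000, -0.12800000)
m·(v₁−v₀)/dt = (0.2000, 2.0000, -1.6000)

F = (0.2000, 2.0000, -1.6000)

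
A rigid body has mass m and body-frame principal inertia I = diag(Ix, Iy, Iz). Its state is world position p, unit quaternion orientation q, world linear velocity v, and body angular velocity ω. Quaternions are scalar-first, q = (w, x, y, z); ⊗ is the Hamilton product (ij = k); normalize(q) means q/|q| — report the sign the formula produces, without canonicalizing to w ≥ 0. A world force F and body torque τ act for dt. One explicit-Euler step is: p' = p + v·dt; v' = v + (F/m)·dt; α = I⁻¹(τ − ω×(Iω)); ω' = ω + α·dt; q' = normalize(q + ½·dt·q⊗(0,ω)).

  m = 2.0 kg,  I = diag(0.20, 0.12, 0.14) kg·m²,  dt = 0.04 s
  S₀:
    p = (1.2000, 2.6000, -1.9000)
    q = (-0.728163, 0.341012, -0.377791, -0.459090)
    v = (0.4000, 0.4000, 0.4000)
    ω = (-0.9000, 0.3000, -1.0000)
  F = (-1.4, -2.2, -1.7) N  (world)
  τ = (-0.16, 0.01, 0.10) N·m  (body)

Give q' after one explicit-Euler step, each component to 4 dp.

2q̇ = q⊗(0,ω) = (-0.0388419, 1.1708647, 0.5357441, 0.4904547)
q + ½dt·q⊗(0,ω), renormalized = (-0.7287, 0.3643, -0.3669, -0.4491)

q' = (-0.7287, 0.3643, -0.3669, -0.4491)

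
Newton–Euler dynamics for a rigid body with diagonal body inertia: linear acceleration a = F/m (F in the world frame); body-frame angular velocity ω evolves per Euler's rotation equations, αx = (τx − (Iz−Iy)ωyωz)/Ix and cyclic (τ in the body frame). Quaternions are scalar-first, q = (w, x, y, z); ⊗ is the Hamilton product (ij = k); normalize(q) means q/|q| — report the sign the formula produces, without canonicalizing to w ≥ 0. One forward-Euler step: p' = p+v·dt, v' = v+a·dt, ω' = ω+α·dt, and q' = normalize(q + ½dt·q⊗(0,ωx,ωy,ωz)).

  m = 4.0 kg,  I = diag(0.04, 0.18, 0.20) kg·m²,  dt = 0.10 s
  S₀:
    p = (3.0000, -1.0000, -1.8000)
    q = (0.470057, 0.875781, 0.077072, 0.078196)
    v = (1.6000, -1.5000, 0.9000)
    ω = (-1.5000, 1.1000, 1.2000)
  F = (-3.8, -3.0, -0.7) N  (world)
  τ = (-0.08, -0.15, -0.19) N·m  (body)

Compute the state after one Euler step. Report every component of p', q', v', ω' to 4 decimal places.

p' = (3.1600, -1.1500, -1.7100)
q' = (0.5236, 0.8357, 0.0442, 0.1594)
v' = (1.5050, -1.5750, 0.8825)
ω' = (-1.7660, 0.8567, 1.2205)

α = I⁻¹(τ − ω×Iω) = (-2.6600, -2.4333, 0.2050)
new body rate ω' = (-1.7660, 0.8567, 1.2205)
q⊗(0,ω) = (1.1350571, -0.6986147, -0.6511685, 1.6430355)
q + ½dt·q⊗(0,ω), renormalized = (0.5236, 0.8357, 0.0442, 0.1594)
p' = p + v·dt = (3.1600, -1.1500, -1.7100)
v' = v + a·dt = (1.5050, -1.5750, 0.8825)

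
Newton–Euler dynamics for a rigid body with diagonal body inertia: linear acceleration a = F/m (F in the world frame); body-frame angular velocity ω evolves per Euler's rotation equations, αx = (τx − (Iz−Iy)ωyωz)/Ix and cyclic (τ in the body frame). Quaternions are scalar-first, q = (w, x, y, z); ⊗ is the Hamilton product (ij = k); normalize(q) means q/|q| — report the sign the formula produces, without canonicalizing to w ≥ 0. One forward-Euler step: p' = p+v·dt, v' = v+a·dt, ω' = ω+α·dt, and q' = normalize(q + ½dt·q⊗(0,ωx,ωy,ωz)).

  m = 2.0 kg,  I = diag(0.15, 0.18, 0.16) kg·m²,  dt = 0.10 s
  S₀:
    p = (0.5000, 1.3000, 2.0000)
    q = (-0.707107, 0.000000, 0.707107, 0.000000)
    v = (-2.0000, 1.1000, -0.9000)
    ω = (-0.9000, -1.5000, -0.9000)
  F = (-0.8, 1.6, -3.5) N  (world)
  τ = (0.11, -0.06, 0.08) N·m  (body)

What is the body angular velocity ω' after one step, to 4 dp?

precession coupling ω×(Iω) = (-0.0270, -0.0081, 0.0405)
angular accel α = (0.9133, -0.2883, 0.2469)
new body rate ω' = (-0.8087, -1.5288, -0.8753)

ω' = (-0.8087, -1.5288, -0.8753)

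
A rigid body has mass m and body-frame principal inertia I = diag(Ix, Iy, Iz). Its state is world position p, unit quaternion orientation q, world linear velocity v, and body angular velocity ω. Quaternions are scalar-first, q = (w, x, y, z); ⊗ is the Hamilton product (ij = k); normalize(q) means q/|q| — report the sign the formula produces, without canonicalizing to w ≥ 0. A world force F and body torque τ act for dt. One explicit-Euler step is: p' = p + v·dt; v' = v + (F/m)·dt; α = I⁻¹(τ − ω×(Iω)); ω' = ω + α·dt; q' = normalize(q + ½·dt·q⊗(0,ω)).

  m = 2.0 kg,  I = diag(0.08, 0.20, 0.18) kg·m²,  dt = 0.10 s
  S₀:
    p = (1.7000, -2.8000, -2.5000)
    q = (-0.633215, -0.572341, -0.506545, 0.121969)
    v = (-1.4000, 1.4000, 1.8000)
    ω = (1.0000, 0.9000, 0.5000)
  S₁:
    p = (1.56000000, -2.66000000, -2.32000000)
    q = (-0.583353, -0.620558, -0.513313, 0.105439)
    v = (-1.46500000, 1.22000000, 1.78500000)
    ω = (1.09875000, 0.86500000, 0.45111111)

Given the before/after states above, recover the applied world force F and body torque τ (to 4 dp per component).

F = (-1.3000, -3.6000, -0.3000)
τ = (0.0700, -0.1200, 0.0200)

ω₁ − ω₀ = (0.09875000, -0.03500000, -0.04888889)
gyro term ω₀×Iω₀ = (-0.0090, -0.0500, 0.1080)
I·α + gyro = (0.0700, -0.1200, 0.0200)
Δv = v₁−v₀ = (-0.06500000, -0.18000000, -0.01500000)
applied force F = (-1.3000, -3.6000, -0.3000)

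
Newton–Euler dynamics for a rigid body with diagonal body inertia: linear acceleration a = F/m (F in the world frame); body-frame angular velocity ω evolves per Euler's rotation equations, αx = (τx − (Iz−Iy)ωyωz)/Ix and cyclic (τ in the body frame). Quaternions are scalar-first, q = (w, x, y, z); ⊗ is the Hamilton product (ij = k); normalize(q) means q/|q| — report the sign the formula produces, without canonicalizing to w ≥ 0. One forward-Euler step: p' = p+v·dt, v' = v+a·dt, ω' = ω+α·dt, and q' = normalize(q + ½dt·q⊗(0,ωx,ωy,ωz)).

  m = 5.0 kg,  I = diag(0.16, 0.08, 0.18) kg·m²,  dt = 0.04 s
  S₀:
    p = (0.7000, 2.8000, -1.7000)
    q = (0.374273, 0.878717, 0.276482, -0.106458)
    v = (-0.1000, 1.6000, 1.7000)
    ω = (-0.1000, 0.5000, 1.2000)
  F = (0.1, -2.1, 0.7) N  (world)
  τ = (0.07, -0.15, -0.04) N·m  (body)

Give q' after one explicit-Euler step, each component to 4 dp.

Hamilton product q⊗(0,ω) = (0.0773803, 0.3475801, -0.8566781, 0.9161343)
updated quaternion q' = (0.3757, 0.8854, 0.2593, -0.0881)

q' = (0.3757, 0.8854, 0.2593, -0.0881)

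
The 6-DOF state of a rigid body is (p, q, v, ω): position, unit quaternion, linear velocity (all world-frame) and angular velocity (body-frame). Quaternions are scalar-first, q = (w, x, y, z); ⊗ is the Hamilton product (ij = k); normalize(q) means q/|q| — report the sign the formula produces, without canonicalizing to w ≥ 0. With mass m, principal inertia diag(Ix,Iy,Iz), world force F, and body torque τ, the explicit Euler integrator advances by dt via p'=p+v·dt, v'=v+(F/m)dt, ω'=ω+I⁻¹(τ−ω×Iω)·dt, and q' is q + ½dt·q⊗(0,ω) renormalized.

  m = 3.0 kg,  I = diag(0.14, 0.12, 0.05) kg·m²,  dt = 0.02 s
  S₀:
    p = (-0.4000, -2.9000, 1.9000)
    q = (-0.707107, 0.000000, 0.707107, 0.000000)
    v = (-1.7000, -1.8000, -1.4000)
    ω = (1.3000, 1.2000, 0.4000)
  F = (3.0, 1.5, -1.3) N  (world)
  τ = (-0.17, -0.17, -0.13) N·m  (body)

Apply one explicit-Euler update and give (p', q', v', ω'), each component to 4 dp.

p' = (-0.4340, -2.9360, 1.8720)
q' = (-0.7155, -0.0064, 0.6985, -0.0120)
v' = (-1.6800, -1.7900, -1.4087)
ω' = (1.2805, 1.1639, 0.3605)

linear accel F/m = (1.0000, 0.5000, -0.4333)
p + v·dt = (-0.4340, -2.9360, 1.8720)
v' = v + a·dt = (-1.6800, -1.7900, -1.4087)
precession coupling ω×(Iω) = (-0.0336, 0.0468, -0.0312)
α = I⁻¹(τ − ω×Iω) = (-0.9743, -1.8067, -1.9760)
new body rate ω' = (1.2805, 1.1639, 0.3605)
q⊗(0,ω) = (-0.8485284, -0.6363963, -0.8485284, -1.2020819)
q + ½dt·q⊗(0,ω), renormalized = (-0.7155, -0.0064, 0.6985, -0.0120)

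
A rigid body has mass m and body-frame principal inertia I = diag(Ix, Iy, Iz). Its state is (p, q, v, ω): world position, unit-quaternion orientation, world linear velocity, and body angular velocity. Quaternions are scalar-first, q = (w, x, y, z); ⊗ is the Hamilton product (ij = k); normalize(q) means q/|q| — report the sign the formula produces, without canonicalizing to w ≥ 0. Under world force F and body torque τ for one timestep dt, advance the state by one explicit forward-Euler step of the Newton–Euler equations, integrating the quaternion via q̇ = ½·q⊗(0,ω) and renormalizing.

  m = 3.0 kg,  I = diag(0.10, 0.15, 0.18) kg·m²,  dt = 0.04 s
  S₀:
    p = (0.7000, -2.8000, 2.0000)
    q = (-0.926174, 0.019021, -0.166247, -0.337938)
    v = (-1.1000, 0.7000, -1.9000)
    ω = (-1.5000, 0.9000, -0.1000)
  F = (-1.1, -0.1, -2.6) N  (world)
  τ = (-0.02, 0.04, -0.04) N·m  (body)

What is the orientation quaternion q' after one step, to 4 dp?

q⊗(0,ω) = (0.1443600, 1.7100299, -0.3247475, -0.1396342)
q' = normalize(q + ½dt·q⊗(0,ω)) = (-0.9227, 0.0532, -0.1726, -0.3405)

q' = (-0.9227, 0.0532, -0.1726, -0.3405)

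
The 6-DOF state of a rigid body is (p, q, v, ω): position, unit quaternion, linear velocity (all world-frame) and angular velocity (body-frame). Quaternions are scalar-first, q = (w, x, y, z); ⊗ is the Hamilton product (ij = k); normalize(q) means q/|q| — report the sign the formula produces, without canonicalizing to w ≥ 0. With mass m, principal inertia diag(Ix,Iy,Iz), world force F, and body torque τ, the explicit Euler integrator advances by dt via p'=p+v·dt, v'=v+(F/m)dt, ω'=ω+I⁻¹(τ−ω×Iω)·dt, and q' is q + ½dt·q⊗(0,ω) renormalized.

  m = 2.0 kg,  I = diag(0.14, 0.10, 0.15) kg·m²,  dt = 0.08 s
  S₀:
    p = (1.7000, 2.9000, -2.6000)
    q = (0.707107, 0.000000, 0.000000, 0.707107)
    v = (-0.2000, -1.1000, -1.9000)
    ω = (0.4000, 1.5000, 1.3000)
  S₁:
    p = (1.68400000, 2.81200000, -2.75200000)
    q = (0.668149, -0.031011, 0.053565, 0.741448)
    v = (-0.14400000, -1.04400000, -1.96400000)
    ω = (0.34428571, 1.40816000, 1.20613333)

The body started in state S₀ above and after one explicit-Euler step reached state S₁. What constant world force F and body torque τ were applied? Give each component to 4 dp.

F = (1.4000, 1.4000, -1.6000)
τ = (0.0000, -0.1200, -0.2000)

rate change Δω = (-0.05571429, -0.09184000, -0.09386667)
τ = I·(Δω/dt) + ω₀×(Iω₀) = (0.0000, -0.1200, -0.2000)
velocity change Δv = (0.05600000, 0.05600000, -0.06400000)
F = m·Δv/dt = (1.4000, 1.4000, -1.6000)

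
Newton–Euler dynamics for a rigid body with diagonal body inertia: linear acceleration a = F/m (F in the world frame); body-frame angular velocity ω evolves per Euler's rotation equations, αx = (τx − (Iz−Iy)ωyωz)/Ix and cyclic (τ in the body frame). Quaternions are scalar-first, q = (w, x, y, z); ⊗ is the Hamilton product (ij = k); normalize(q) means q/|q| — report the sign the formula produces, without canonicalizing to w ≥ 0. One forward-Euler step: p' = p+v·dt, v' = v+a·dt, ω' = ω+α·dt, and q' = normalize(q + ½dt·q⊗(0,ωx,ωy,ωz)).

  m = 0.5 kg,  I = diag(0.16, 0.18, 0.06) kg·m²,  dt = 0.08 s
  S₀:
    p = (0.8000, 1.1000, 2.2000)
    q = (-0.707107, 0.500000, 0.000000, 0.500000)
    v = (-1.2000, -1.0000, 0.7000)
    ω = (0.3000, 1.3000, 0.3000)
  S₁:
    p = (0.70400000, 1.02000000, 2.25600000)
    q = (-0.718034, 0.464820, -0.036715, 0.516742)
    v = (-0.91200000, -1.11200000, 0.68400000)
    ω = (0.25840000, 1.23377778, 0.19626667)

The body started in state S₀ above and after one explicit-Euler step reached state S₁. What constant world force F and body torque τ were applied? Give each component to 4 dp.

F = (1.8000, -0.7000, -0.1000)
τ = (-0.1300, -0.1400, -0.0700)

Δv = v₁−v₀ = (0.28800000, -0.11200000, -0.01600000)
applied force F = (1.8000, -0.7000, -0.1000)
Δω = ω₁−ω₀ = (-0.04160000, -0.06622222, -0.10373333)
τ = I·(Δω/dt) + ω₀×(Iω₀) = (-0.1300, -0.1400, -0.0700)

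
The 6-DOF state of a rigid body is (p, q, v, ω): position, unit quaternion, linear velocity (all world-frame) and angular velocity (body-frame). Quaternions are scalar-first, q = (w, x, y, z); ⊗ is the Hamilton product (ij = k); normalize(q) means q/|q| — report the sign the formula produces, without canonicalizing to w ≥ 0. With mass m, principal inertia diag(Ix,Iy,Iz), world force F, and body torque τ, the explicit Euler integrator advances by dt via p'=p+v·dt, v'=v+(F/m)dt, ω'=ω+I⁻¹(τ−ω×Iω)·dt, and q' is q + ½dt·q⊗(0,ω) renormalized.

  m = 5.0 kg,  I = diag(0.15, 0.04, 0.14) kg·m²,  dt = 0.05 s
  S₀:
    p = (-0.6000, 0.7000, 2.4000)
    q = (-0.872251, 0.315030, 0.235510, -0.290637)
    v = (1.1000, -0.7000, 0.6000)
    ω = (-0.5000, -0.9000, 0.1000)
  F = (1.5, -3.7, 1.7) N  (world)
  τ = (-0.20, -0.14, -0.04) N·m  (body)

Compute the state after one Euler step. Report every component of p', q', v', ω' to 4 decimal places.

gyro term ω×Iω = (-0.0090, -0.0005, -0.0495)
angular accel α = (-1.2733, -3.4875, 0.0679)
new body rate ω' = (-0.5637, -1.0744, 0.1034)
q⊗(0,ω) = (0.3985377, 0.1981032, 0.8988414, -0.2529971)
q + ½dt·q⊗(0,ω), renormalized = (-0.8620, 0.3199, 0.2579, -0.2969)
new position p' = (-0.5450, 0.6650, 2.4300)
v' = v + a·dt = (1.1150, -0.7370, 0.6170)

p' = (-0.5450, 0.6650, 2.4300)
q' = (-0.8620, 0.3199, 0.2579, -0.2969)
v' = (1.1150, -0.7370, 0.6170)
ω' = (-0.5637, -1.0744, 0.1034)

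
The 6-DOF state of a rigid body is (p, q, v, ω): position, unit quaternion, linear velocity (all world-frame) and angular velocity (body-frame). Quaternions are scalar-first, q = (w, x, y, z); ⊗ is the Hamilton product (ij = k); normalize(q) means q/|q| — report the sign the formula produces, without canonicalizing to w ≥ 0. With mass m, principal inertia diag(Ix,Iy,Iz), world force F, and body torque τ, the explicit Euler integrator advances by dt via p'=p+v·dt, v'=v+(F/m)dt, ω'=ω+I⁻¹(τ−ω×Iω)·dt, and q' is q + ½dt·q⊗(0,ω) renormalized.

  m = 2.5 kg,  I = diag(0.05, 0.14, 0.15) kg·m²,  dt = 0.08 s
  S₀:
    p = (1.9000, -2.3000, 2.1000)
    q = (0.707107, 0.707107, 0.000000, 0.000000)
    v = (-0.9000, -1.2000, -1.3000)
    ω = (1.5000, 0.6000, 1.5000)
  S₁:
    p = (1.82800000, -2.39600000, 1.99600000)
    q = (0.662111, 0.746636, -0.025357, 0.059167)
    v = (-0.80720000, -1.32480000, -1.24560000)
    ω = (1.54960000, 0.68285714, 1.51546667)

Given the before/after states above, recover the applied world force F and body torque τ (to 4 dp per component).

velocity change Δv = (0.09280000, -0.12480000, 0.05440000)
F = m·Δv/dt = (2.9000, -3.9000, 1.7000)
rate change Δω = (0.04960000, 0.08285714, 0.01546667)
precession coupling = (0.0090, -0.2250, 0.0810)
applied torque τ = (0.0400, -0.0800, 0.1100)

F = (2.9000, -3.9000, 1.7000)
τ = (0.0400, -0.0800, 0.1100)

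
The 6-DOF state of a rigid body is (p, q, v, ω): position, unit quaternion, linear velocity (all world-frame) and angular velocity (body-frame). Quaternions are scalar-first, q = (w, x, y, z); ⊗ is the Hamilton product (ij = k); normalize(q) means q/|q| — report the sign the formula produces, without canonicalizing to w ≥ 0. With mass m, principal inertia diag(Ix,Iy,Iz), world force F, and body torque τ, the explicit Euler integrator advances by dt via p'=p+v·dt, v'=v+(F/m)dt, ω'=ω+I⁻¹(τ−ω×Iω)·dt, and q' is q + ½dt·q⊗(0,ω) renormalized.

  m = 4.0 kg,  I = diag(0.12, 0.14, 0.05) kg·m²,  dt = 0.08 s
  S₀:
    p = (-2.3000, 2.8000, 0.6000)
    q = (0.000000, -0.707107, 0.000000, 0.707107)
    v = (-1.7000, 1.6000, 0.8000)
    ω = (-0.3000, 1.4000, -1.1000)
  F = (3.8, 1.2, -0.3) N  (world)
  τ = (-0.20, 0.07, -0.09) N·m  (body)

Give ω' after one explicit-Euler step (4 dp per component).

ω' = (-0.5257, 1.4268, -1.2306)

precession coupling ω×(Iω) = (0.1386, 0.0231, -0.0084)
(τ − ω×Iω)/I = (-2.8217, 0.3350, -1.6320)
ω' = ω + α·dt = (-0.5257, 1.4268, -1.2306)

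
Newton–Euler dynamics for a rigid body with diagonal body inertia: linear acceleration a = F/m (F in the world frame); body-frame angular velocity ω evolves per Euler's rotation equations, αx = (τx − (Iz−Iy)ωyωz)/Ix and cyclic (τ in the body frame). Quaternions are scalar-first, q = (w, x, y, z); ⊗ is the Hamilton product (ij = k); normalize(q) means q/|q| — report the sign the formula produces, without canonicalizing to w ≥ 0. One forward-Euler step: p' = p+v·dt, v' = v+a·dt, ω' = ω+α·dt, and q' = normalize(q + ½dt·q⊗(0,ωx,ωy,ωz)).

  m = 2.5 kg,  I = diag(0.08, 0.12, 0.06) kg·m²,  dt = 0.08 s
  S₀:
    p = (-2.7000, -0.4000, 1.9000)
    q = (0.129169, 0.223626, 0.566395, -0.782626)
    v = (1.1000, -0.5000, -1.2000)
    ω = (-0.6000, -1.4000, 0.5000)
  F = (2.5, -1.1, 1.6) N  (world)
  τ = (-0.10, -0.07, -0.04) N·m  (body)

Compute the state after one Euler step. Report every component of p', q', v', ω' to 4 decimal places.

p' = (-2.6120, -0.4400, 1.8040)
q' = (0.1815, 0.1876, 0.5723, -0.7774)
v' = (1.1800, -0.5352, -1.1488)
ω' = (-0.7420, -1.4427, 0.4019)

gyro term ω×Iω = (0.0420, -0.0060, 0.0336)
α = I⁻¹(τ − ω×Iω) = (-1.7750, -0.5333, -1.2267)
ω' = ω + α·dt = (-0.7420, -1.4427, 0.4019)
2q̇ = q⊗(0,ω) = (1.3184416, -0.8899803, 0.1769260, 0.0913451)
q + ½dt·q⊗(0,ω), renormalized = (0.1815, 0.1876, 0.5723, -0.7774)
a = F/m = (1.0000, -0.4400, 0.6400)
p' = p + v·dt = (-2.6120, -0.4400, 1.8040)
v' = v + a·dt = (1.1800, -0.5352, -1.1488)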